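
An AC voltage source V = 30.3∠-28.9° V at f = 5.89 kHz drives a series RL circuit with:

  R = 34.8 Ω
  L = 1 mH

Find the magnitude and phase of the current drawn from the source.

Step 1 — Angular frequency: ω = 2π·f = 2π·5890 = 3.701e+04 rad/s.
Step 2 — Component impedances:
  R: Z = R = 34.8 Ω
  L: Z = jωL = j·3.701e+04·0.001 = 0 + j37.01 Ω
Step 3 — Series combination: Z_total = R + L = 34.8 + j37.01 Ω = 50.8∠46.8° Ω.
Step 4 — Source phasor: V = 30.3∠-28.9° V = 26.53 - j14.64 V.
Step 5 — Ohm's law: I = V / Z_total = (26.53 - j14.64) / (34.8 + j37.01) = 0.1477 - j0.5779 A.
Step 6 — Convert to polar: |I| = 0.5965 A, ∠I = -75.7°.

I = 0.5965∠-75.7° A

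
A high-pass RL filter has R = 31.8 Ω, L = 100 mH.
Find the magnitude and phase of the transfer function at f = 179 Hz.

Step 1 — Angular frequency: ω = 2π·179 = 1125 rad/s.
Step 2 — Transfer function: H(jω) = jωL/(R + jωL).
Step 3 — Numerator jωL = j·112.5; denominator R + jωL = 31.8 + j112.5.
Step 4 — H = 0.926 + j0.2618.
Step 5 — Magnitude: |H| = 0.9623 (-0.3 dB); phase: φ = 15.8°.

|H| = 0.9623 (-0.3 dB), φ = 15.8°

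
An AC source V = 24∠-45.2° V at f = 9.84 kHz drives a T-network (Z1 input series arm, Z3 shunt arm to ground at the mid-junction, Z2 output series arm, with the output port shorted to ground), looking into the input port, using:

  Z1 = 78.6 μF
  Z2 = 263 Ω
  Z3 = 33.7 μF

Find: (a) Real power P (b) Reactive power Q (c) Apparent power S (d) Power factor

Step 1 — Angular frequency: ω = 2π·f = 2π·9840 = 6.183e+04 rad/s.
Step 2 — Component impedances:
  Z1: Z = 1/(jωC) = -j/(ω·C) = 0 - j0.2058 Ω
  Z2: Z = R = 263 Ω
  Z3: Z = 1/(jωC) = -j/(ω·C) = 0 - j0.4799 Ω
Step 3 — With the output port shorted to ground, the output series arm Z2 runs from the junction to ground; the shunt arm Z3 also runs from the junction to ground. They appear in parallel: Z3 || Z2 = 0.0008759 - j0.4799 Ω.
Step 4 — Series with input arm Z1: Z_in = Z1 + (Z3 || Z2) = 0.0008759 - j0.6857 Ω = 0.6857∠-89.9° Ω.
Step 5 — Source phasor: V = 24∠-45.2° V = 16.91 - j17.03 V.
Step 6 — Current: I = V / Z = 24.87 + j24.63 A = 35∠44.7° A.
Step 7 — Complex power: S = V·I* = 1.073 - j840 VA.
Step 8 — Real power: P = Re(S) = 1.073 W.
Step 9 — Reactive power: Q = Im(S) = -840 VAR.
Step 10 — Apparent power: |S| = 840 VA.
Step 11 — Power factor: PF = P/|S| = 0.001277 (leading).

(a) P = 1.073 W  (b) Q = -840 VAR  (c) S = 840 VA  (d) PF = 0.001277 (leading)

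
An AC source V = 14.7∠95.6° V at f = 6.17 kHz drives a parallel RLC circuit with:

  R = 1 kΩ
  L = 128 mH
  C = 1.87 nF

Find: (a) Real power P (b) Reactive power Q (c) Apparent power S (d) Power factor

Step 1 — Angular frequency: ω = 2π·f = 2π·6170 = 3.877e+04 rad/s.
Step 2 — Component impedances:
  R: Z = R = 1000 Ω
  L: Z = jωL = j·3.877e+04·0.128 = 0 + j4962 Ω
  C: Z = 1/(jωC) = -j/(ω·C) = 0 - j1.379e+04 Ω
Step 3 — Parallel combination: 1/Z_total = 1/R + 1/L + 1/C; Z_total = 983.6 + j126.9 Ω = 991.8∠7.4° Ω.
Step 4 — Source phasor: V = 14.7∠95.6° V = -1.434 + j14.63 V.
Step 5 — Current: I = V / Z = 0.0004532 + j0.01481 A = 0.01482∠88.2° A.
Step 6 — Complex power: S = V·I* = 0.2161 + j0.02788 VA.
Step 7 — Real power: P = Re(S) = 0.2161 W.
Step 8 — Reactive power: Q = Im(S) = 0.02788 VAR.
Step 9 — Apparent power: |S| = 0.2179 VA.
Step 10 — Power factor: PF = P/|S| = 0.9918 (lagging).

(a) P = 0.2161 W  (b) Q = 0.02788 VAR  (c) S = 0.2179 VA  (d) PF = 0.9918 (lagging)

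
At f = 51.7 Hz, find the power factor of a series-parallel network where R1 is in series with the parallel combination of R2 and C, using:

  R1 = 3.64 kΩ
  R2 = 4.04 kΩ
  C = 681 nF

Step 1 — Angular frequency: ω = 2π·f = 2π·51.7 = 324.8 rad/s.
Step 2 — Component impedances:
  R1: Z = R = 3640 Ω
  R2: Z = R = 4040 Ω
  C: Z = 1/(jωC) = -j/(ω·C) = 0 - j4520 Ω
Step 3 — Parallel branch: R2 || C = 1/(1/R2 + 1/C) = 2246 - j2007 Ω.
Step 4 — Series with R1: Z_total = R1 + (R2 || C) = 5886 - j2007 Ω = 6219∠-18.8° Ω.
Step 5 — Power factor: PF = cos(φ) = Re(Z)/|Z| = 5886/6219 = 0.9465.
Step 6 — Type: Im(Z) = -2007 ⇒ leading (phase φ = -18.8°).

PF = 0.9465 (leading, φ = -18.8°)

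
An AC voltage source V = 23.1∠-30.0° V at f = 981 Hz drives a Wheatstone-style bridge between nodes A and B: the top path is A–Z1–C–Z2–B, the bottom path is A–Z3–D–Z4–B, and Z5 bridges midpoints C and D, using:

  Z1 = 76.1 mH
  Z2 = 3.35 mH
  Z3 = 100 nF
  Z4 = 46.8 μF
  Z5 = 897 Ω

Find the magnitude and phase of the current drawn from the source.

Step 1 — Angular frequency: ω = 2π·f = 2π·981 = 6164 rad/s.
Step 2 — Component impedances:
  Z1: Z = jωL = j·6164·0.0761 = 0 + j469.1 Ω
  Z2: Z = jωL = j·6164·0.00335 = 0 + j20.65 Ω
  Z3: Z = 1/(jωC) = -j/(ω·C) = 0 - j1622 Ω
  Z4: Z = 1/(jωC) = -j/(ω·C) = 0 - j3.467 Ω
  Z5: Z = R = 897 Ω
Step 3 — Bridge requires nodal analysis (the Z5 bridge couples midpoints C and D, so the two paths cannot be reduced to a simple series/parallel combination). Setting node B to ground and injecting 1 A at node A, the 3-node admittance system at A, C, D solves to V_A = Z_AB = 0.8771 + j700.8 Ω = 700.8∠89.9° Ω.
Step 4 — Source phasor: V = 23.1∠-30.0° V = 20.01 - j11.55 V.
Step 5 — Ohm's law: I = V / Z_total = (20.01 - j11.55) / (0.8771 + j700.8) = -0.01645 - j0.02857 A.
Step 6 — Convert to polar: |I| = 0.03296 A, ∠I = -119.9°.

I = 0.03296∠-119.9° A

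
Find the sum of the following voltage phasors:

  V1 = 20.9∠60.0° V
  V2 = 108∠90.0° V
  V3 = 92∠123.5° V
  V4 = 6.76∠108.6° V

Step 1 — Convert each phasor to rectangular form:
  V1 = 20.9·(cos(60.0°) + j·sin(60.0°)) = 10.45 + j18.1 V
  V2 = 108·(cos(90.0°) + j·sin(90.0°)) = 0 + j108 V
  V3 = 92·(cos(123.5°) + j·sin(123.5°)) = -50.78 + j76.72 V
  V4 = 6.76·(cos(108.6°) + j·sin(108.6°)) = -2.156 + j6.407 V
Step 2 — Sum components: V_total = -42.48 + j209.2 V.
Step 3 — Convert to polar: |V_total| = 213.5 V, ∠V_total = 101.5°.

V_total = 213.5∠101.5° V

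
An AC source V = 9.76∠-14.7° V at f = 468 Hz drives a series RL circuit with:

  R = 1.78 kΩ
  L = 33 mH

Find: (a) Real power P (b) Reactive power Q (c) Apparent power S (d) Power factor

Step 1 — Angular frequency: ω = 2π·f = 2π·468 = 2941 rad/s.
Step 2 — Component impedances:
  R: Z = R = 1780 Ω
  L: Z = jωL = j·2941·0.033 = 0 + j97.04 Ω
Step 3 — Series combination: Z_total = R + L = 1780 + j97.04 Ω = 1783∠3.1° Ω.
Step 4 — Source phasor: V = 9.76∠-14.7° V = 9.441 - j2.477 V.
Step 5 — Current: I = V / Z = 0.005212 - j0.001676 A = 0.005475∠-17.8° A.
Step 6 — Complex power: S = V·I* = 0.05336 + j0.002909 VA.
Step 7 — Real power: P = Re(S) = 0.05336 W.
Step 8 — Reactive power: Q = Im(S) = 0.002909 VAR.
Step 9 — Apparent power: |S| = 0.05344 VA.
Step 10 — Power factor: PF = P/|S| = 0.9985 (lagging).

(a) P = 0.05336 W  (b) Q = 0.002909 VAR  (c) S = 0.05344 VA  (d) PF = 0.9985 (lagging)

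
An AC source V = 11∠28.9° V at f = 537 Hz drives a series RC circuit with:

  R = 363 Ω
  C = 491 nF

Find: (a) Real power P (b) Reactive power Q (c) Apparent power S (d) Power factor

Step 1 — Angular frequency: ω = 2π·f = 2π·537 = 3374 rad/s.
Step 2 — Component impedances:
  R: Z = R = 363 Ω
  C: Z = 1/(jωC) = -j/(ω·C) = 0 - j603.6 Ω
Step 3 — Series combination: Z_total = R + C = 363 - j603.6 Ω = 704.4∠-59.0° Ω.
Step 4 — Source phasor: V = 11∠28.9° V = 9.63 + j5.316 V.
Step 5 — Current: I = V / Z = 0.0005781 + j0.01561 A = 0.01562∠87.9° A.
Step 6 — Complex power: S = V·I* = 0.08853 - j0.1472 VA.
Step 7 — Real power: P = Re(S) = 0.08853 W.
Step 8 — Reactive power: Q = Im(S) = -0.1472 VAR.
Step 9 — Apparent power: |S| = 0.1718 VA.
Step 10 — Power factor: PF = P/|S| = 0.5154 (leading).

(a) P = 0.08853 W  (b) Q = -0.1472 VAR  (c) S = 0.1718 VA  (d) PF = 0.5154 (leading)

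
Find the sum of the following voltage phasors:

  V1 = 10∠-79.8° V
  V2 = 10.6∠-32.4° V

Step 1 — Convert each phasor to rectangular form:
  V1 = 10·(cos(-79.8°) + j·sin(-79.8°)) = 1.771 - j9.842 V
  V2 = 10.6·(cos(-32.4°) + j·sin(-32.4°)) = 8.95 - j5.68 V
Step 2 — Sum components: V_total = 10.72 - j15.52 V.
Step 3 — Convert to polar: |V_total| = 18.86 V, ∠V_total = -55.4°.

V_total = 18.86∠-55.4° V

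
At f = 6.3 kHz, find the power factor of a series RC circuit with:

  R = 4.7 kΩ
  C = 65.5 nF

Step 1 — Angular frequency: ω = 2π·f = 2π·6300 = 3.958e+04 rad/s.
Step 2 — Component impedances:
  R: Z = R = 4700 Ω
  C: Z = 1/(jωC) = -j/(ω·C) = 0 - j385.7 Ω
Step 3 — Series combination: Z_total = R + C = 4700 - j385.7 Ω = 4716∠-4.7° Ω.
Step 4 — Power factor: PF = cos(φ) = Re(Z)/|Z| = 4700/4716 = 0.9966.
Step 5 — Type: Im(Z) = -385.7 ⇒ leading (phase φ = -4.7°).

PF = 0.9966 (leading, φ = -4.7°)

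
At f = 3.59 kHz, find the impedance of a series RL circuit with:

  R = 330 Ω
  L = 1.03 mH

Step 1 — Angular frequency: ω = 2π·f = 2π·3590 = 2.256e+04 rad/s.
Step 2 — Component impedances:
  R: Z = R = 330 Ω
  L: Z = jωL = j·2.256e+04·0.00103 = 0 + j23.23 Ω
Step 3 — Series combination: Z_total = R + L = 330 + j23.23 Ω = 330.8∠4.0° Ω.

Z = 330 + j23.23 Ω = 330.8∠4.0° Ω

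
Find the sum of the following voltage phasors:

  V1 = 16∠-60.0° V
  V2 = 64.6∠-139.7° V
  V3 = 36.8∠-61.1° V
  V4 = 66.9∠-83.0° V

Step 1 — Convert each phasor to rectangular form:
  V1 = 16·(cos(-60.0°) + j·sin(-60.0°)) = 8 - j13.86 V
  V2 = 64.6·(cos(-139.7°) + j·sin(-139.7°)) = -49.27 - j41.78 V
  V3 = 36.8·(cos(-61.1°) + j·sin(-61.1°)) = 17.78 - j32.22 V
  V4 = 66.9·(cos(-83.0°) + j·sin(-83.0°)) = 8.153 - j66.4 V
Step 2 — Sum components: V_total = -15.33 - j154.3 V.
Step 3 — Convert to polar: |V_total| = 155 V, ∠V_total = -95.7°.

V_total = 155∠-95.7° V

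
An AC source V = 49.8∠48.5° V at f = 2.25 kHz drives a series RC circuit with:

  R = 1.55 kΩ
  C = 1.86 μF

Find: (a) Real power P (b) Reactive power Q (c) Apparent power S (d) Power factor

Step 1 — Angular frequency: ω = 2π·f = 2π·2250 = 1.414e+04 rad/s.
Step 2 — Component impedances:
  R: Z = R = 1550 Ω
  C: Z = 1/(jωC) = -j/(ω·C) = 0 - j38.03 Ω
Step 3 — Series combination: Z_total = R + C = 1550 - j38.03 Ω = 1550∠-1.4° Ω.
Step 4 — Source phasor: V = 49.8∠48.5° V = 33 + j37.3 V.
Step 5 — Current: I = V / Z = 0.02069 + j0.02457 A = 0.03212∠49.9° A.
Step 6 — Complex power: S = V·I* = 1.599 - j0.03923 VA.
Step 7 — Real power: P = Re(S) = 1.599 W.
Step 8 — Reactive power: Q = Im(S) = -0.03923 VAR.
Step 9 — Apparent power: |S| = 1.6 VA.
Step 10 — Power factor: PF = P/|S| = 0.9997 (leading).

(a) P = 1.599 W  (b) Q = -0.03923 VAR  (c) S = 1.6 VA  (d) PF = 0.9997 (leading)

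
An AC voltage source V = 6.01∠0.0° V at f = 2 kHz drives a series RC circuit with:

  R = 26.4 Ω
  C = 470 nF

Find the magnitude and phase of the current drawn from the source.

Step 1 — Angular frequency: ω = 2π·f = 2π·2000 = 1.257e+04 rad/s.
Step 2 — Component impedances:
  R: Z = R = 26.4 Ω
  C: Z = 1/(jωC) = -j/(ω·C) = 0 - j169.3 Ω
Step 3 — Series combination: Z_total = R + C = 26.4 - j169.3 Ω = 171.4∠-81.1° Ω.
Step 4 — Source phasor: V = 6.01∠0.0° V = 6.01 V.
Step 5 — Ohm's law: I = V / Z_total = (6.01) / (26.4 - j169.3) = 0.005403 + j0.03465 A.
Step 6 — Convert to polar: |I| = 0.03507 A, ∠I = 81.1°.

I = 0.03507∠81.1° A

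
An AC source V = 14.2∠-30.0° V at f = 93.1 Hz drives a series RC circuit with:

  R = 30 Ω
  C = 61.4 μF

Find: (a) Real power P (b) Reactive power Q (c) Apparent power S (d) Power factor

Step 1 — Angular frequency: ω = 2π·f = 2π·93.1 = 585 rad/s.
Step 2 — Component impedances:
  R: Z = R = 30 Ω
  C: Z = 1/(jωC) = -j/(ω·C) = 0 - j27.84 Ω
Step 3 — Series combination: Z_total = R + C = 30 - j27.84 Ω = 40.93∠-42.9° Ω.
Step 4 — Source phasor: V = 14.2∠-30.0° V = 12.3 - j7.1 V.
Step 5 — Current: I = V / Z = 0.3382 + j0.07724 A = 0.3469∠12.9° A.
Step 6 — Complex power: S = V·I* = 3.611 - j3.351 VA.
Step 7 — Real power: P = Re(S) = 3.611 W.
Step 8 — Reactive power: Q = Im(S) = -3.351 VAR.
Step 9 — Apparent power: |S| = 4.927 VA.
Step 10 — Power factor: PF = P/|S| = 0.733 (leading).

(a) P = 3.611 W  (b) Q = -3.351 VAR  (c) S = 4.927 VA  (d) PF = 0.733 (leading)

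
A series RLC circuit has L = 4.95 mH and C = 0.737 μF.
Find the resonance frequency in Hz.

Step 1 — Resonance condition Im(Z)=0 gives ω₀ = 1/√(LC).
Step 2 — ω₀ = 1/√(0.00495·7.37e-07) = 1.656e+04 rad/s.
Step 3 — f₀ = ω₀/(2π) = 2635 Hz.

f₀ = 2635 Hz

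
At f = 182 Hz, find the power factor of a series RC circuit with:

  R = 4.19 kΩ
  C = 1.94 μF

Step 1 — Angular frequency: ω = 2π·f = 2π·182 = 1144 rad/s.
Step 2 — Component impedances:
  R: Z = R = 4190 Ω
  C: Z = 1/(jωC) = -j/(ω·C) = 0 - j450.8 Ω
Step 3 — Series combination: Z_total = R + C = 4190 - j450.8 Ω = 4214∠-6.1° Ω.
Step 4 — Power factor: PF = cos(φ) = Re(Z)/|Z| = 4190/4214 = 0.9943.
Step 5 — Type: Im(Z) = -450.8 ⇒ leading (phase φ = -6.1°).

PF = 0.9943 (leading, φ = -6.1°)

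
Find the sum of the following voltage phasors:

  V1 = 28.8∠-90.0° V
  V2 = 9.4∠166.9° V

Step 1 — Convert each phasor to rectangular form:
  V1 = 28.8·(cos(-90.0°) + j·sin(-90.0°)) = 0 - j28.8 V
  V2 = 9.4·(cos(166.9°) + j·sin(166.9°)) = -9.155 + j2.131 V
Step 2 — Sum components: V_total = -9.155 - j26.67 V.
Step 3 — Convert to polar: |V_total| = 28.2 V, ∠V_total = -108.9°.

V_total = 28.2∠-108.9° V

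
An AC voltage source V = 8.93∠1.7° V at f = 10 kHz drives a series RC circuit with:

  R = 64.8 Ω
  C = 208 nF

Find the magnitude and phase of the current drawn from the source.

Step 1 — Angular frequency: ω = 2π·f = 2π·1e+04 = 6.283e+04 rad/s.
Step 2 — Component impedances:
  R: Z = R = 64.8 Ω
  C: Z = 1/(jωC) = -j/(ω·C) = 0 - j76.52 Ω
Step 3 — Series combination: Z_total = R + C = 64.8 - j76.52 Ω = 100.3∠-49.7° Ω.
Step 4 — Source phasor: V = 8.93∠1.7° V = 8.926 + j0.2649 V.
Step 5 — Ohm's law: I = V / Z_total = (8.926 + j0.2649) / (64.8 - j76.52) = 0.05551 + j0.06964 A.
Step 6 — Convert to polar: |I| = 0.08906 A, ∠I = 51.4°.

I = 0.08906∠51.4° A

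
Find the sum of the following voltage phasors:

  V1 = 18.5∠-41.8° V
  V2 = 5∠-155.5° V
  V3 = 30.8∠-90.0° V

Step 1 — Convert each phasor to rectangular form:
  V1 = 18.5·(cos(-41.8°) + j·sin(-41.8°)) = 13.79 - j12.33 V
  V2 = 5·(cos(-155.5°) + j·sin(-155.5°)) = -4.55 - j2.073 V
  V3 = 30.8·(cos(-90.0°) + j·sin(-90.0°)) = 0 - j30.8 V
Step 2 — Sum components: V_total = 9.241 - j45.2 V.
Step 3 — Convert to polar: |V_total| = 46.14 V, ∠V_total = -78.4°.

V_total = 46.14∠-78.4° V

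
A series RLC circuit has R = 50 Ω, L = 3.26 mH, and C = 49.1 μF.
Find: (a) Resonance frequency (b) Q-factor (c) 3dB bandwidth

Step 1 — Resonance: ω₀ = 1/√(LC) = 1/√(0.00326·4.91e-05) = 2499 rad/s.
Step 2 — f₀ = ω₀/(2π) = 397.8 Hz.
Step 3 — Series Q: Q = ω₀L/R = 2499·0.00326/50 = 0.163.
Step 4 — Bandwidth: Δω = ω₀/Q = 1.534e+04 rad/s; BW = Δω/(2π) = 2441 Hz.

(a) f₀ = 397.8 Hz  (b) Q = 0.163  (c) BW = 2441 Hz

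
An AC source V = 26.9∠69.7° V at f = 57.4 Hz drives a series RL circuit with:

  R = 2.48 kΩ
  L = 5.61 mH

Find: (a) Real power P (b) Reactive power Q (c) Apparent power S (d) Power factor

Step 1 — Angular frequency: ω = 2π·f = 2π·57.4 = 360.7 rad/s.
Step 2 — Component impedances:
  R: Z = R = 2480 Ω
  L: Z = jωL = j·360.7·0.00561 = 0 + j2.023 Ω
Step 3 — Series combination: Z_total = R + L = 2480 + j2.023 Ω = 2480∠0.0° Ω.
Step 4 — Source phasor: V = 26.9∠69.7° V = 9.333 + j25.23 V.
Step 5 — Current: I = V / Z = 0.003771 + j0.01017 A = 0.01085∠69.7° A.
Step 6 — Complex power: S = V·I* = 0.2918 + j0.000238 VA.
Step 7 — Real power: P = Re(S) = 0.2918 W.
Step 8 — Reactive power: Q = Im(S) = 0.000238 VAR.
Step 9 — Apparent power: |S| = 0.2918 VA.
Step 10 — Power factor: PF = P/|S| = 1 (lagging).

(a) P = 0.2918 W  (b) Q = 0.000238 VAR  (c) S = 0.2918 VA  (d) PF = 1 (lagging)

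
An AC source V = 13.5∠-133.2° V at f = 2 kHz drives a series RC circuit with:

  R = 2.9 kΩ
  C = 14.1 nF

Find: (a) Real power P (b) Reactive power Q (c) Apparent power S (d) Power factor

Step 1 — Angular frequency: ω = 2π·f = 2π·2000 = 1.257e+04 rad/s.
Step 2 — Component impedances:
  R: Z = R = 2900 Ω
  C: Z = 1/(jωC) = -j/(ω·C) = 0 - j5644 Ω
Step 3 — Series combination: Z_total = R + C = 2900 - j5644 Ω = 6345∠-62.8° Ω.
Step 4 — Source phasor: V = 13.5∠-133.2° V = -9.241 - j9.841 V.
Step 5 — Current: I = V / Z = 0.0007138 - j0.002004 A = 0.002128∠-70.4° A.
Step 6 — Complex power: S = V·I* = 0.01313 - j0.02555 VA.
Step 7 — Real power: P = Re(S) = 0.01313 W.
Step 8 — Reactive power: Q = Im(S) = -0.02555 VAR.
Step 9 — Apparent power: |S| = 0.02872 VA.
Step 10 — Power factor: PF = P/|S| = 0.457 (leading).

(a) P = 0.01313 W  (b) Q = -0.02555 VAR  (c) S = 0.02872 VA  (d) PF = 0.457 (leading)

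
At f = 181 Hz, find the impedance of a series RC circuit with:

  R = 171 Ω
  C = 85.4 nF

Step 1 — Angular frequency: ω = 2π·f = 2π·181 = 1137 rad/s.
Step 2 — Component impedances:
  R: Z = R = 171 Ω
  C: Z = 1/(jωC) = -j/(ω·C) = 0 - j1.03e+04 Ω
Step 3 — Series combination: Z_total = R + C = 171 - j1.03e+04 Ω = 1.03e+04∠-89.0° Ω.

Z = 171 - j1.03e+04 Ω = 1.03e+04∠-89.0° Ω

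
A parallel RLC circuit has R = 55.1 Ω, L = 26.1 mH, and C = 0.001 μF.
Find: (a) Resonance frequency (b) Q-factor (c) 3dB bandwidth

Step 1 — Resonance: ω₀ = 1/√(LC) = 1/√(0.0261·1e-09) = 1.957e+05 rad/s.
Step 2 — f₀ = ω₀/(2π) = 3.115e+04 Hz.
Step 3 — Parallel Q: Q = R/(ω₀L) = 55.1/(1.957e+05·0.0261) = 0.01079.
Step 4 — Bandwidth: Δω = ω₀/Q = 1.815e+07 rad/s; BW = Δω/(2π) = 2.888e+06 Hz.

(a) f₀ = 3.115e+04 Hz  (b) Q = 0.01079  (c) BW = 2.888e+06 Hz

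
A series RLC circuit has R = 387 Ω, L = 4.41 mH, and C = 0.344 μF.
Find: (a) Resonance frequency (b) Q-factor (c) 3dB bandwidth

Step 1 — Resonance: ω₀ = 1/√(LC) = 1/√(0.00441·3.44e-07) = 2.567e+04 rad/s.
Step 2 — f₀ = ω₀/(2π) = 4086 Hz.
Step 3 — Series Q: Q = ω₀L/R = 2.567e+04·0.00441/387 = 0.2926.
Step 4 — Bandwidth: Δω = ω₀/Q = 8.776e+04 rad/s; BW = Δω/(2π) = 1.397e+04 Hz.

(a) f₀ = 4086 Hz  (b) Q = 0.2926  (c) BW = 1.397e+04 Hz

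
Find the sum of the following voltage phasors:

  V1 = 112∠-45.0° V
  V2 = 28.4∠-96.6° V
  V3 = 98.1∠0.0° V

Step 1 — Convert each phasor to rectangular form:
  V1 = 112·(cos(-45.0°) + j·sin(-45.0°)) = 79.2 - j79.2 V
  V2 = 28.4·(cos(-96.6°) + j·sin(-96.6°)) = -3.264 - j28.21 V
  V3 = 98.1·(cos(0.0°) + j·sin(0.0°)) = 98.1 V
Step 2 — Sum components: V_total = 174 - j107.4 V.
Step 3 — Convert to polar: |V_total| = 204.5 V, ∠V_total = -31.7°.

V_total = 204.5∠-31.7° V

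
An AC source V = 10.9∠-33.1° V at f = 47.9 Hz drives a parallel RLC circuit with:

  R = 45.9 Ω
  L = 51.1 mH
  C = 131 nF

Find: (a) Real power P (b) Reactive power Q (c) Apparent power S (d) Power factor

Step 1 — Angular frequency: ω = 2π·f = 2π·47.9 = 301 rad/s.
Step 2 — Component impedances:
  R: Z = R = 45.9 Ω
  L: Z = jωL = j·301·0.0511 = 0 + j15.38 Ω
  C: Z = 1/(jωC) = -j/(ω·C) = 0 - j2.536e+04 Ω
Step 3 — Parallel combination: 1/Z_total = 1/R + 1/L + 1/C; Z_total = 4.638 + j13.83 Ω = 14.59∠71.5° Ω.
Step 4 — Source phasor: V = 10.9∠-33.1° V = 9.131 - j5.953 V.
Step 5 — Current: I = V / Z = -0.1879 - j0.7231 A = 0.7471∠-104.6° A.
Step 6 — Complex power: S = V·I* = 2.588 + j7.721 VA.
Step 7 — Real power: P = Re(S) = 2.588 W.
Step 8 — Reactive power: Q = Im(S) = 7.721 VAR.
Step 9 — Apparent power: |S| = 8.143 VA.
Step 10 — Power factor: PF = P/|S| = 0.3179 (lagging).

(a) P = 2.588 W  (b) Q = 7.721 VAR  (c) S = 8.143 VA  (d) PF = 0.3179 (lagging)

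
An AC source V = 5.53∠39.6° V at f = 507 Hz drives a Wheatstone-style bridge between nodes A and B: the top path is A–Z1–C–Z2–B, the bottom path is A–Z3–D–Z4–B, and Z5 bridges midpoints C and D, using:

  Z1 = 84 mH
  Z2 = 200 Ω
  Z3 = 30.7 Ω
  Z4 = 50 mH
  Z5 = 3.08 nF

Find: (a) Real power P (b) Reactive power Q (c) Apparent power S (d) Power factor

Step 1 — Angular frequency: ω = 2π·f = 2π·507 = 3186 rad/s.
Step 2 — Component impedances:
  Z1: Z = jωL = j·3186·0.084 = 0 + j267.6 Ω
  Z2: Z = R = 200 Ω
  Z3: Z = R = 30.7 Ω
  Z4: Z = jωL = j·3186·0.05 = 0 + j159.3 Ω
  Z5: Z = 1/(jωC) = -j/(ω·C) = 0 - j1.019e+05 Ω
Step 3 — Bridge requires nodal analysis (the Z5 bridge couples midpoints C and D, so the two paths cannot be reduced to a simple series/parallel combination). Setting node B to ground and injecting 1 A at node A, the 3-node admittance system at A, C, D solves to V_A = Z_AB = 36.82 + j105.5 Ω = 111.7∠70.8° Ω.
Step 4 — Source phasor: V = 5.53∠39.6° V = 4.261 + j3.525 V.
Step 5 — Current: I = V / Z = 0.04237 - j0.02561 A = 0.04951∠-31.2° A.
Step 6 — Complex power: S = V·I* = 0.09024 + j0.2585 VA.
Step 7 — Real power: P = Re(S) = 0.09024 W.
Step 8 — Reactive power: Q = Im(S) = 0.2585 VAR.
Step 9 — Apparent power: |S| = 0.2738 VA.
Step 10 — Power factor: PF = P/|S| = 0.3296 (lagging).

(a) P = 0.09024 W  (b) Q = 0.2585 VAR  (c) S = 0.2738 VA  (d) PF = 0.3296 (lagging)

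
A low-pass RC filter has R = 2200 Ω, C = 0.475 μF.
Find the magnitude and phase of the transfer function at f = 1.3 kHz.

Step 1 — Angular frequency: ω = 2π·1300 = 8168 rad/s.
Step 2 — Transfer function: H(jω) = 1/(1 + jωRC).
Step 3 — Denominator: 1 + jωRC = 1 + j·8168·2200·4.75e-07 = 1 + j8.536.
Step 4 — H = 0.01354 - j0.1156.
Step 5 — Magnitude: |H| = 0.1164 (-18.7 dB); phase: φ = -83.3°.

|H| = 0.1164 (-18.7 dB), φ = -83.3°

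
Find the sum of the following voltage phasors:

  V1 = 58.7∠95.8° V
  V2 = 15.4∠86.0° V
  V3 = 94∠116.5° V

Step 1 — Convert each phasor to rectangular form:
  V1 = 58.7·(cos(95.8°) + j·sin(95.8°)) = -5.932 + j58.4 V
  V2 = 15.4·(cos(86.0°) + j·sin(86.0°)) = 1.074 + j15.36 V
  V3 = 94·(cos(116.5°) + j·sin(116.5°)) = -41.94 + j84.12 V
Step 2 — Sum components: V_total = -46.8 + j157.9 V.
Step 3 — Convert to polar: |V_total| = 164.7 V, ∠V_total = 106.5°.

V_total = 164.7∠106.5° V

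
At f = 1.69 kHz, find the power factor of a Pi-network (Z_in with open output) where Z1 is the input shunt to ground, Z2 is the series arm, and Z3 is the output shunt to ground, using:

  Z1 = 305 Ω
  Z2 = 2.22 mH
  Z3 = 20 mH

Step 1 — Angular frequency: ω = 2π·f = 2π·1690 = 1.062e+04 rad/s.
Step 2 — Component impedances:
  Z1: Z = R = 305 Ω
  Z2: Z = jωL = j·1.062e+04·0.00222 = 0 + j23.57 Ω
  Z3: Z = jωL = j·1.062e+04·0.02 = 0 + j212.4 Ω
Step 3 — With open output, the series arm Z2 and the output shunt Z3 appear in series to ground: Z2 + Z3 = 0 + j235.9 Ω.
Step 4 — Parallel with input shunt Z1: Z_in = Z1 || (Z2 + Z3) = 114.2 + j147.6 Ω = 186.6∠52.3° Ω.
Step 5 — Power factor: PF = cos(φ) = Re(Z)/|Z| = 114.19/186.62 = 0.6119.
Step 6 — Type: Im(Z) = 147.6 ⇒ lagging (phase φ = 52.3°).

PF = 0.6119 (lagging, φ = 52.3°)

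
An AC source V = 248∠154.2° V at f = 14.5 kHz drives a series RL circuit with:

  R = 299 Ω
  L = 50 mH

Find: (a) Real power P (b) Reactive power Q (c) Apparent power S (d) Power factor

Step 1 — Angular frequency: ω = 2π·f = 2π·1.45e+04 = 9.111e+04 rad/s.
Step 2 — Component impedances:
  R: Z = R = 299 Ω
  L: Z = jωL = j·9.111e+04·0.05 = 0 + j4555 Ω
Step 3 — Series combination: Z_total = R + L = 299 + j4555 Ω = 4565∠86.2° Ω.
Step 4 — Source phasor: V = 248∠154.2° V = -223.3 + j107.9 V.
Step 5 — Current: I = V / Z = 0.02039 + j0.05035 A = 0.05433∠68.0° A.
Step 6 — Complex power: S = V·I* = 0.8824 + j13.44 VA.
Step 7 — Real power: P = Re(S) = 0.8824 W.
Step 8 — Reactive power: Q = Im(S) = 13.44 VAR.
Step 9 — Apparent power: |S| = 13.47 VA.
Step 10 — Power factor: PF = P/|S| = 0.0655 (lagging).

(a) P = 0.8824 W  (b) Q = 13.44 VAR  (c) S = 13.47 VA  (d) PF = 0.0655 (lagging)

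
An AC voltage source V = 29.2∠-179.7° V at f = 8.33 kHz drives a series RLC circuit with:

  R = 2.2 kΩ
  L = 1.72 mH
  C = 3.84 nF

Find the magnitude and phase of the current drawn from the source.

Step 1 — Angular frequency: ω = 2π·f = 2π·8330 = 5.234e+04 rad/s.
Step 2 — Component impedances:
  R: Z = R = 2200 Ω
  L: Z = jωL = j·5.234e+04·0.00172 = 0 + j90.02 Ω
  C: Z = 1/(jωC) = -j/(ω·C) = 0 - j4976 Ω
Step 3 — Series combination: Z_total = R + L + C = 2200 - j4886 Ω = 5358∠-65.8° Ω.
Step 4 — Source phasor: V = 29.2∠-179.7° V = -29.2 - j0.1529 V.
Step 5 — Ohm's law: I = V / Z_total = (-29.2 - j0.1529) / (2200 - j4886) = -0.002212 - j0.004981 A.
Step 6 — Convert to polar: |I| = 0.00545 A, ∠I = -113.9°.

I = 0.00545∠-113.9° A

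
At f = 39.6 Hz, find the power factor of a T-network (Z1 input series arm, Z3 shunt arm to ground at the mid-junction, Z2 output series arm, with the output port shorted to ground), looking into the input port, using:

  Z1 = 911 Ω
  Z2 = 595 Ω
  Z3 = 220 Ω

Step 1 — Angular frequency: ω = 2π·f = 2π·39.6 = 248.8 rad/s.
Step 2 — Component impedances:
  Z1: Z = R = 911 Ω
  Z2: Z = R = 595 Ω
  Z3: Z = R = 220 Ω
Step 3 — With the output port shorted to ground, the output series arm Z2 runs from the junction to ground; the shunt arm Z3 also runs from the junction to ground. They appear in parallel: Z3 || Z2 = 160.6 Ω.
Step 4 — Series with input arm Z1: Z_in = Z1 + (Z3 || Z2) = 1072 Ω = 1072∠0.0° Ω.
Step 5 — Power factor: PF = cos(φ) = Re(Z)/|Z| = 1072/1072 = 1.
Step 6 — Type: Im(Z) = 0 ⇒ unity (phase φ = 0.0°).

PF = 1 (unity, φ = 0.0°)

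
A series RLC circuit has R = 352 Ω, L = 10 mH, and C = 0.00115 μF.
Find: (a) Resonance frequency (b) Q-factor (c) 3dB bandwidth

Step 1 — Resonance: ω₀ = 1/√(LC) = 1/√(0.01·1.15e-09) = 2.949e+05 rad/s.
Step 2 — f₀ = ω₀/(2π) = 4.693e+04 Hz.
Step 3 — Series Q: Q = ω₀L/R = 2.949e+05·0.01/352 = 8.377.
Step 4 — Bandwidth: Δω = ω₀/Q = 3.52e+04 rad/s; BW = Δω/(2π) = 5602 Hz.

(a) f₀ = 4.693e+04 Hz  (b) Q = 8.377  (c) BW = 5602 Hz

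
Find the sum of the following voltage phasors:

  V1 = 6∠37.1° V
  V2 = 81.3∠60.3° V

Step 1 — Convert each phasor to rectangular form:
  V1 = 6·(cos(37.1°) + j·sin(37.1°)) = 4.786 + j3.619 V
  V2 = 81.3·(cos(60.3°) + j·sin(60.3°)) = 40.28 + j70.62 V
Step 2 — Sum components: V_total = 45.07 + j74.24 V.
Step 3 — Convert to polar: |V_total| = 86.85 V, ∠V_total = 58.7°.

V_total = 86.85∠58.7° V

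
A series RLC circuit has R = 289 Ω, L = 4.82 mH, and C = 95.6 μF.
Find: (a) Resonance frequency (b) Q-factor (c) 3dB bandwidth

Step 1 — Resonance: ω₀ = 1/√(LC) = 1/√(0.00482·9.56e-05) = 1473 rad/s.
Step 2 — f₀ = ω₀/(2π) = 234.5 Hz.
Step 3 — Series Q: Q = ω₀L/R = 1473·0.00482/289 = 0.02457.
Step 4 — Bandwidth: Δω = ω₀/Q = 5.996e+04 rad/s; BW = Δω/(2π) = 9543 Hz.

(a) f₀ = 234.5 Hz  (b) Q = 0.02457  (c) BW = 9543 Hz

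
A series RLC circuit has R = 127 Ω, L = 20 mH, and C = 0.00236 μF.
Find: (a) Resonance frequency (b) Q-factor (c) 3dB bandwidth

Step 1 — Resonance: ω₀ = 1/√(LC) = 1/√(0.02·2.36e-09) = 1.456e+05 rad/s.
Step 2 — f₀ = ω₀/(2π) = 2.317e+04 Hz.
Step 3 — Series Q: Q = ω₀L/R = 1.456e+05·0.02/127 = 22.92.
Step 4 — Bandwidth: Δω = ω₀/Q = 6350 rad/s; BW = Δω/(2π) = 1011 Hz.

(a) f₀ = 2.317e+04 Hz  (b) Q = 22.92  (c) BW = 1011 Hz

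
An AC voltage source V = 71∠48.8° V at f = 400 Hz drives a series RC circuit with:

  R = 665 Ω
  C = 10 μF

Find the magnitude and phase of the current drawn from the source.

Step 1 — Angular frequency: ω = 2π·f = 2π·400 = 2513 rad/s.
Step 2 — Component impedances:
  R: Z = R = 665 Ω
  C: Z = 1/(jωC) = -j/(ω·C) = 0 - j39.79 Ω
Step 3 — Series combination: Z_total = R + C = 665 - j39.79 Ω = 666.2∠-3.4° Ω.
Step 4 — Source phasor: V = 71∠48.8° V = 46.77 + j53.42 V.
Step 5 — Ohm's law: I = V / Z_total = (46.77 + j53.42) / (665 - j39.79) = 0.06529 + j0.08424 A.
Step 6 — Convert to polar: |I| = 0.1066 A, ∠I = 52.2°.

I = 0.1066∠52.2° A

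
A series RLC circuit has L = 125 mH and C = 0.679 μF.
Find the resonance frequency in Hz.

Step 1 — Resonance condition Im(Z)=0 gives ω₀ = 1/√(LC).
Step 2 — ω₀ = 1/√(0.125·6.79e-07) = 3432 rad/s.
Step 3 — f₀ = ω₀/(2π) = 546.3 Hz.

f₀ = 546.3 Hz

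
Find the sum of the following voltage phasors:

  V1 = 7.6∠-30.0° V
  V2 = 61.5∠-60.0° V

Step 1 — Convert each phasor to rectangular form:
  V1 = 7.6·(cos(-30.0°) + j·sin(-30.0°)) = 6.582 - j3.8 V
  V2 = 61.5·(cos(-60.0°) + j·sin(-60.0°)) = 30.75 - j53.26 V
Step 2 — Sum components: V_total = 37.33 - j57.06 V.
Step 3 — Convert to polar: |V_total| = 68.19 V, ∠V_total = -56.8°.

V_total = 68.19∠-56.8° V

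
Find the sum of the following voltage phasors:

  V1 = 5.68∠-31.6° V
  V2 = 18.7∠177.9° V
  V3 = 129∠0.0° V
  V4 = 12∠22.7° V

Step 1 — Convert each phasor to rectangular form:
  V1 = 5.68·(cos(-31.6°) + j·sin(-31.6°)) = 4.838 - j2.976 V
  V2 = 18.7·(cos(177.9°) + j·sin(177.9°)) = -18.69 + j0.6852 V
  V3 = 129·(cos(0.0°) + j·sin(0.0°)) = 129 V
  V4 = 12·(cos(22.7°) + j·sin(22.7°)) = 11.07 + j4.631 V
Step 2 — Sum components: V_total = 126.2 + j2.34 V.
Step 3 — Convert to polar: |V_total| = 126.2 V, ∠V_total = 1.1°.

V_total = 126.2∠1.1° V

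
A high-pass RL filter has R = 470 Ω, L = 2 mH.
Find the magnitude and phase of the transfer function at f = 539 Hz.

Step 1 — Angular frequency: ω = 2π·539 = 3387 rad/s.
Step 2 — Transfer function: H(jω) = jωL/(R + jωL).
Step 3 — Numerator jωL = j·6.773; denominator R + jωL = 470 + j6.773.
Step 4 — H = 0.0002076 + j0.01441.
Step 5 — Magnitude: |H| = 0.01441 (-36.8 dB); phase: φ = 89.2°.

|H| = 0.01441 (-36.8 dB), φ = 89.2°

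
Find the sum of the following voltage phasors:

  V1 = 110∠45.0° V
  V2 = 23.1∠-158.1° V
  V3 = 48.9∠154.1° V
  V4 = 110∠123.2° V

Step 1 — Convert each phasor to rectangular form:
  V1 = 110·(cos(45.0°) + j·sin(45.0°)) = 77.78 + j77.78 V
  V2 = 23.1·(cos(-158.1°) + j·sin(-158.1°)) = -21.43 - j8.616 V
  V3 = 48.9·(cos(154.1°) + j·sin(154.1°)) = -43.99 + j21.36 V
  V4 = 110·(cos(123.2°) + j·sin(123.2°)) = -60.23 + j92.04 V
Step 2 — Sum components: V_total = -47.87 + j182.6 V.
Step 3 — Convert to polar: |V_total| = 188.7 V, ∠V_total = 104.7°.

V_total = 188.7∠104.7° V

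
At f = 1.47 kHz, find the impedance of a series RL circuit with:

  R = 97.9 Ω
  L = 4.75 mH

Step 1 — Angular frequency: ω = 2π·f = 2π·1470 = 9236 rad/s.
Step 2 — Component impedances:
  R: Z = R = 97.9 Ω
  L: Z = jωL = j·9236·0.00475 = 0 + j43.87 Ω
Step 3 — Series combination: Z_total = R + L = 97.9 + j43.87 Ω = 107.3∠24.1° Ω.

Z = 97.9 + j43.87 Ω = 107.3∠24.1° Ω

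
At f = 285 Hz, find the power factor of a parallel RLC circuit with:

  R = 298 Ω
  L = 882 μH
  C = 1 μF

Step 1 — Angular frequency: ω = 2π·f = 2π·285 = 1791 rad/s.
Step 2 — Component impedances:
  R: Z = R = 298 Ω
  L: Z = jωL = j·1791·0.000882 = 0 + j1.579 Ω
  C: Z = 1/(jωC) = -j/(ω·C) = 0 - j558.4 Ω
Step 3 — Parallel combination: 1/Z_total = 1/R + 1/L + 1/C; Z_total = 0.008418 + j1.584 Ω = 1.584∠89.7° Ω.
Step 4 — Power factor: PF = cos(φ) = Re(Z)/|Z| = 0.0084182/1.5839 = 0.005315.
Step 5 — Type: Im(Z) = 1.584 ⇒ lagging (phase φ = 89.7°).

PF = 0.005315 (lagging, φ = 89.7°)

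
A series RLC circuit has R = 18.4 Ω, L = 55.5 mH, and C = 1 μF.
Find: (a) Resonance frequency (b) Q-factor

Step 1 — Resonance condition Im(Z)=0 gives ω₀ = 1/√(LC).
Step 2 — ω₀ = 1/√(0.0555·1e-06) = 4245 rad/s.
Step 3 — f₀ = ω₀/(2π) = 675.6 Hz.
Step 4 — Series Q: Q = ω₀L/R = 4245·0.0555/18.4 = 12.8.

(a) f₀ = 675.6 Hz  (b) Q = 12.8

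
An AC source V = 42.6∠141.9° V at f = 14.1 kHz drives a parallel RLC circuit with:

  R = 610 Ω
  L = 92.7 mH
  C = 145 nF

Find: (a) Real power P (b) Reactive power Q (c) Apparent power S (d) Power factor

Step 1 — Angular frequency: ω = 2π·f = 2π·1.41e+04 = 8.859e+04 rad/s.
Step 2 — Component impedances:
  R: Z = R = 610 Ω
  L: Z = jωL = j·8.859e+04·0.0927 = 0 + j8213 Ω
  C: Z = 1/(jωC) = -j/(ω·C) = 0 - j77.85 Ω
Step 3 — Parallel combination: 1/Z_total = 1/R + 1/L + 1/C; Z_total = 9.96 - j77.31 Ω = 77.95∠-82.7° Ω.
Step 4 — Source phasor: V = 42.6∠141.9° V = -33.52 + j26.29 V.
Step 5 — Current: I = V / Z = -0.3894 - j0.3835 A = 0.5465∠-135.4° A.
Step 6 — Complex power: S = V·I* = 2.975 - j23.09 VA.
Step 7 — Real power: P = Re(S) = 2.975 W.
Step 8 — Reactive power: Q = Im(S) = -23.09 VAR.
Step 9 — Apparent power: |S| = 23.28 VA.
Step 10 — Power factor: PF = P/|S| = 0.1278 (leading).

(a) P = 2.975 W  (b) Q = -23.09 VAR  (c) S = 23.28 VA  (d) PF = 0.1278 (leading)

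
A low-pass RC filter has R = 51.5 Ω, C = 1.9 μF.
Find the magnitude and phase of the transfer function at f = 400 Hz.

Step 1 — Angular frequency: ω = 2π·400 = 2513 rad/s.
Step 2 — Transfer function: H(jω) = 1/(1 + jωRC).
Step 3 — Denominator: 1 + jωRC = 1 + j·2513·51.5·1.9e-06 = 1 + j0.2459.
Step 4 — H = 0.943 - j0.2319.
Step 5 — Magnitude: |H| = 0.9711 (-0.3 dB); phase: φ = -13.8°.

|H| = 0.9711 (-0.3 dB), φ = -13.8°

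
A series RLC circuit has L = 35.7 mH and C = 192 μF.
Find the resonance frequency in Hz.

Step 1 — Resonance condition Im(Z)=0 gives ω₀ = 1/√(LC).
Step 2 — ω₀ = 1/√(0.0357·0.000192) = 382 rad/s.
Step 3 — f₀ = ω₀/(2π) = 60.79 Hz.

f₀ = 60.79 Hz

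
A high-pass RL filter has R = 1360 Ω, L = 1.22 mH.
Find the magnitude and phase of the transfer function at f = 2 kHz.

Step 1 — Angular frequency: ω = 2π·2000 = 1.257e+04 rad/s.
Step 2 — Transfer function: H(jω) = jωL/(R + jωL).
Step 3 — Numerator jωL = j·15.33; denominator R + jωL = 1360 + j15.33.
Step 4 — H = 0.0001271 + j0.01127.
Step 5 — Magnitude: |H| = 0.01127 (-39.0 dB); phase: φ = 89.4°.

|H| = 0.01127 (-39.0 dB), φ = 89.4°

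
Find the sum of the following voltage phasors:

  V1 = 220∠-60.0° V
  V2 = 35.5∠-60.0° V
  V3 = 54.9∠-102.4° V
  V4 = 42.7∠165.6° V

Step 1 — Convert each phasor to rectangular form:
  V1 = 220·(cos(-60.0°) + j·sin(-60.0°)) = 110 - j190.5 V
  V2 = 35.5·(cos(-60.0°) + j·sin(-60.0°)) = 17.75 - j30.74 V
  V3 = 54.9·(cos(-102.4°) + j·sin(-102.4°)) = -11.79 - j53.62 V
  V4 = 42.7·(cos(165.6°) + j·sin(165.6°)) = -41.36 + j10.62 V
Step 2 — Sum components: V_total = 74.6 - j264.3 V.
Step 3 — Convert to polar: |V_total| = 274.6 V, ∠V_total = -74.2°.

V_total = 274.6∠-74.2° V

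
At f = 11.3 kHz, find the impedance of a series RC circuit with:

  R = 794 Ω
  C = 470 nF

Step 1 — Angular frequency: ω = 2π·f = 2π·1.13e+04 = 7.1e+04 rad/s.
Step 2 — Component impedances:
  R: Z = R = 794 Ω
  C: Z = 1/(jωC) = -j/(ω·C) = 0 - j29.97 Ω
Step 3 — Series combination: Z_total = R + C = 794 - j29.97 Ω = 794.6∠-2.2° Ω.

Z = 794 - j29.97 Ω = 794.6∠-2.2° Ω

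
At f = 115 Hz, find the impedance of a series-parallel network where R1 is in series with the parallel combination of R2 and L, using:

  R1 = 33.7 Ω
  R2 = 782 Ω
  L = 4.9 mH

Step 1 — Angular frequency: ω = 2π·f = 2π·115 = 722.6 rad/s.
Step 2 — Component impedances:
  R1: Z = R = 33.7 Ω
  R2: Z = R = 782 Ω
  L: Z = jωL = j·722.6·0.0049 = 0 + j3.541 Ω
Step 3 — Parallel branch: R2 || L = 1/(1/R2 + 1/L) = 0.01603 + j3.541 Ω.
Step 4 — Series with R1: Z_total = R1 + (R2 || L) = 33.72 + j3.541 Ω = 33.9∠6.0° Ω.

Z = 33.72 + j3.541 Ω = 33.9∠6.0° Ω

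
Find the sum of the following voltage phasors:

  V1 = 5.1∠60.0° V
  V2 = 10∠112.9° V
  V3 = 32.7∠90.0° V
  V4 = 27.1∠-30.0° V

Step 1 — Convert each phasor to rectangular form:
  V1 = 5.1·(cos(60.0°) + j·sin(60.0°)) = 2.55 + j4.417 V
  V2 = 10·(cos(112.9°) + j·sin(112.9°)) = -3.891 + j9.212 V
  V3 = 32.7·(cos(90.0°) + j·sin(90.0°)) = 0 + j32.7 V
  V4 = 27.1·(cos(-30.0°) + j·sin(-30.0°)) = 23.47 - j13.55 V
Step 2 — Sum components: V_total = 22.13 + j32.78 V.
Step 3 — Convert to polar: |V_total| = 39.55 V, ∠V_total = 56.0°.

V_total = 39.55∠56.0° V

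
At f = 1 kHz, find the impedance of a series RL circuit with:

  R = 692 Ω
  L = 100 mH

Step 1 — Angular frequency: ω = 2π·f = 2π·1000 = 6283 rad/s.
Step 2 — Component impedances:
  R: Z = R = 692 Ω
  L: Z = jωL = j·6283·0.1 = 0 + j628.3 Ω
Step 3 — Series combination: Z_total = R + L = 692 + j628.3 Ω = 934.7∠42.2° Ω.

Z = 692 + j628.3 Ω = 934.7∠42.2° Ω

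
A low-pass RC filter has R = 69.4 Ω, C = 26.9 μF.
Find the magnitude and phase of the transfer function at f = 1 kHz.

Step 1 — Angular frequency: ω = 2π·1000 = 6283 rad/s.
Step 2 — Transfer function: H(jω) = 1/(1 + jωRC).
Step 3 — Denominator: 1 + jωRC = 1 + j·6283·69.4·2.69e-05 = 1 + j11.73.
Step 4 — H = 0.007216 - j0.08464.
Step 5 — Magnitude: |H| = 0.08494 (-21.4 dB); phase: φ = -85.1°.

|H| = 0.08494 (-21.4 dB), φ = -85.1°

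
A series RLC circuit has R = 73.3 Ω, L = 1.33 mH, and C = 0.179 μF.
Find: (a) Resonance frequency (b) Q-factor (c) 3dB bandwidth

Step 1 — Resonance: ω₀ = 1/√(LC) = 1/√(0.00133·1.79e-07) = 6.481e+04 rad/s.
Step 2 — f₀ = ω₀/(2π) = 1.031e+04 Hz.
Step 3 — Series Q: Q = ω₀L/R = 6.481e+04·0.00133/73.3 = 1.176.
Step 4 — Bandwidth: Δω = ω₀/Q = 5.511e+04 rad/s; BW = Δω/(2π) = 8771 Hz.

(a) f₀ = 1.031e+04 Hz  (b) Q = 1.176  (c) BW = 8771 Hz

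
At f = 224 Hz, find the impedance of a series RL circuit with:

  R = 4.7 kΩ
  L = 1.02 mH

Step 1 — Angular frequency: ω = 2π·f = 2π·224 = 1407 rad/s.
Step 2 — Component impedances:
  R: Z = R = 4700 Ω
  L: Z = jωL = j·1407·0.00102 = 0 + j1.436 Ω
Step 3 — Series combination: Z_total = R + L = 4700 + j1.436 Ω = 4700∠0.0° Ω.

Z = 4700 + j1.436 Ω = 4700∠0.0° Ω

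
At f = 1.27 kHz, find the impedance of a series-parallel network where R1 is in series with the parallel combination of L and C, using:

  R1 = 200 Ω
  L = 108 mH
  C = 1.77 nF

Step 1 — Angular frequency: ω = 2π·f = 2π·1270 = 7980 rad/s.
Step 2 — Component impedances:
  R1: Z = R = 200 Ω
  L: Z = jωL = j·7980·0.108 = 0 + j861.8 Ω
  C: Z = 1/(jωC) = -j/(ω·C) = 0 - j7.08e+04 Ω
Step 3 — Parallel branch: L || C = 1/(1/L + 1/C) = 0 + j872.4 Ω.
Step 4 — Series with R1: Z_total = R1 + (L || C) = 200 + j872.4 Ω = 895.1∠77.1° Ω.

Z = 200 + j872.4 Ω = 895.1∠77.1° Ω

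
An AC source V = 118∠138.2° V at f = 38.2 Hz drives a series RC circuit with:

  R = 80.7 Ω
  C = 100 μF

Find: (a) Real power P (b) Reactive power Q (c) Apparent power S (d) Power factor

Step 1 — Angular frequency: ω = 2π·f = 2π·38.2 = 240 rad/s.
Step 2 — Component impedances:
  R: Z = R = 80.7 Ω
  C: Z = 1/(jωC) = -j/(ω·C) = 0 - j41.66 Ω
Step 3 — Series combination: Z_total = R + C = 80.7 - j41.66 Ω = 90.82∠-27.3° Ω.
Step 4 — Source phasor: V = 118∠138.2° V = -87.97 + j78.65 V.
Step 5 — Current: I = V / Z = -1.258 + j0.3252 A = 1.299∠165.5° A.
Step 6 — Complex power: S = V·I* = 136.2 - j70.33 VA.
Step 7 — Real power: P = Re(S) = 136.2 W.
Step 8 — Reactive power: Q = Im(S) = -70.33 VAR.
Step 9 — Apparent power: |S| = 153.3 VA.
Step 10 — Power factor: PF = P/|S| = 0.8886 (leading).

(a) P = 136.2 W  (b) Q = -70.33 VAR  (c) S = 153.3 VA  (d) PF = 0.8886 (leading)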